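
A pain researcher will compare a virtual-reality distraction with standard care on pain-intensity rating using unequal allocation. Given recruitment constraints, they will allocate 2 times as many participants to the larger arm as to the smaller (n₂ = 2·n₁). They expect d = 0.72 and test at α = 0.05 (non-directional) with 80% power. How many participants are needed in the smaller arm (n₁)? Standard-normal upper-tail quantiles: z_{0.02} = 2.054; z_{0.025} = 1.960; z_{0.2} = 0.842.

n₁ = 23

With allocation ratio k = n₂/n₁ = 2, Var(x̄₁−x̄₂) = σ²(1/n₁ + 1/(k·n₁)) = σ²·(k+1)/(k·n₁).
So n₁ = (1 + 1/k)·((z_{α/2} + z_β)/d)² = 1.500 × (2.802/0.72)².
n₁ = 1.500 × 15.15 = 22.7.
Round up: n₁ = 23, giving n₂ = 2 × 23 = 46.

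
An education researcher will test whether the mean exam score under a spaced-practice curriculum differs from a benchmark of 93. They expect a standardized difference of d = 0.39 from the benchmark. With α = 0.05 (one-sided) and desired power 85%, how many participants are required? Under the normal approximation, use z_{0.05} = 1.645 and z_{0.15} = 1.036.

For a one-sample test: n = ((z_{α} + z_β) / d)².
z_{α} + z_β = 1.645 + 1.036 = 2.681.
n = (2.681 / 0.39)² = 6.874² = 47.26.
Round up.

n = 48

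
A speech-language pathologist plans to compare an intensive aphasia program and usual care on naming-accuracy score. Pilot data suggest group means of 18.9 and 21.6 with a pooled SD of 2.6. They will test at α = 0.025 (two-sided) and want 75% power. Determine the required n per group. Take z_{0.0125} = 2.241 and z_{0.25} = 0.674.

Cohen's d = |M₁ − M₂| / SD_pooled = |18.9 − 21.6| / 2.6 = 2.7 / 2.6 = 1.038.
For two independent groups with equal n: n = 2·((z_{α/2} + z_β) / d)².
z_{α/2} + z_β = 2.241 + 0.674 = 2.915.
n = 2 × (2.915 / 1.038)² = 2 × 2.808² = 2 × 7.89 = 15.8.
Round up to the next whole participant.

n = 16 per group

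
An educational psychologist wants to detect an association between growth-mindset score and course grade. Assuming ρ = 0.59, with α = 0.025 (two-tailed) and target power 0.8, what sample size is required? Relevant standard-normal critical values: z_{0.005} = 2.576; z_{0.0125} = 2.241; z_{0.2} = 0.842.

Fisher's z: C = ½·ln((1+r)/(1−r)) = ½·ln(3.8780) = 0.6777.
n = ((z_{α/2} + z_β)/C)² + 3.
(2.241 + 0.842) / 0.6777 = 3.083 / 0.6777 = 4.549.
n = 4.549² + 3 = 20.70 + 3 = 23.7.
Round up.

n = 24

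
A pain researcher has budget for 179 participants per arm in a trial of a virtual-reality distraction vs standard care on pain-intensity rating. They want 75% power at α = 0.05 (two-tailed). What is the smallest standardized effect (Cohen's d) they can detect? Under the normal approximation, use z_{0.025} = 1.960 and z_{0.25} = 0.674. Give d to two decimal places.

d_min ≈ 0.28

For two independent groups of n = 179 each: d_min = (z_{α/2} + z_β)·√(2/n).
z-sum = 1.960 + 0.674 = 2.634.
d_min = 2.634 × √(2/179) = 2.634 × 0.1057 = 0.278.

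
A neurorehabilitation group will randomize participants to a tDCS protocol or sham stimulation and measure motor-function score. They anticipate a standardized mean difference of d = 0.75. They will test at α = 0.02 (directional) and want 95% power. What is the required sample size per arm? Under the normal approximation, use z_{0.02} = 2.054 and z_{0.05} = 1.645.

For two independent groups with equal n: n = 2·((z_{α} + z_β) / d)².
z_{α} + z_β = 2.054 + 1.645 = 3.699.
n = 2 × (3.699 / 0.75)² = 2 × 4.932² = 2 × 24.32 = 48.6.
Round up to the next whole participant.

n = 49 per group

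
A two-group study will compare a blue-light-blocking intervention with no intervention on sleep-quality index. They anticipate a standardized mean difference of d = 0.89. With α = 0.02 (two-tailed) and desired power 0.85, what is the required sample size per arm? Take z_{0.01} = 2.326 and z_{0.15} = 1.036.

n = 29 per group

For two independent groups with equal n: n = 2·((z_{α/2} + z_β) / d)².
z_{α/2} + z_β = 2.326 + 1.036 = 3.362.
n = 2 × (3.362 / 0.89)² = 2 × 3.778² = 2 × 14.27 = 28.5.
Round up to the next whole participant.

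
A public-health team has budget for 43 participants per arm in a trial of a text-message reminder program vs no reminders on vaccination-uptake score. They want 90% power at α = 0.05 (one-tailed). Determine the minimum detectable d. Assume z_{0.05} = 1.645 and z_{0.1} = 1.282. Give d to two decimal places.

For two independent groups of n = 43 each: d_min = (z_{α} + z_β)·√(2/n).
z-sum = 1.645 + 1.282 = 2.927.
d_min = 2.927 × √(2/43) = 2.927 × 0.2157 = 0.631.

d_min ≈ 0.63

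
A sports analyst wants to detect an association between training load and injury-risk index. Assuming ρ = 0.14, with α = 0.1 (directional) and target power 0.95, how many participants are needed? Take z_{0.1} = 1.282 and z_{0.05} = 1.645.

n = 435

Fisher's z: C = ½·ln((1+r)/(1−r)) = ½·ln(1.3256) = 0.1409.
n = ((z_{α} + z_β)/C)² + 3.
(1.282 + 1.645) / 0.1409 = 2.927 / 0.1409 = 20.774.
n = 20.774² + 3 = 431.54 + 3 = 434.5.
Round up.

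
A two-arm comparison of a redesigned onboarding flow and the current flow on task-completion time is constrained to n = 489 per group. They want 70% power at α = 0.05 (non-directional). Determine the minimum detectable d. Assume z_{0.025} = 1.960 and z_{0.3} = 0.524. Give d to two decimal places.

For two independent groups of n = 489 each: d_min = (z_{α/2} + z_β)·√(2/n).
z-sum = 1.960 + 0.524 = 2.484.
d_min = 2.484 × √(2/489) = 2.484 × 0.0640 = 0.159.

d_min ≈ 0.16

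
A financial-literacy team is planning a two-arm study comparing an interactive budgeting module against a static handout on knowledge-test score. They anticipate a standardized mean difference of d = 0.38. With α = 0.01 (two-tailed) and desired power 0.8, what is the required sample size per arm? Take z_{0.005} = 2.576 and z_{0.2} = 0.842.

n = 162 per group

For two independent groups with equal n: n = 2·((z_{α/2} + z_β) / d)².
z_{α/2} + z_β = 2.576 + 0.842 = 3.418.
n = 2 × (3.418 / 0.38)² = 2 × 8.995² = 2 × 80.91 = 161.8.
Round up to the next whole participant.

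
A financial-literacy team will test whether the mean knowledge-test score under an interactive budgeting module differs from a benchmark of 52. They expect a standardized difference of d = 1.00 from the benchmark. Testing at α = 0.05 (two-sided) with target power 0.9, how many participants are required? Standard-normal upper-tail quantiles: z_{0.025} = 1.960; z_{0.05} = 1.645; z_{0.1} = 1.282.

For a one-sample test: n = ((z_{α/2} + z_β) / d)².
z_{α/2} + z_β = 1.960 + 1.282 = 3.242.
n = (3.242 / 1.00)² = 3.242² = 10.51.
Round up.

n = 11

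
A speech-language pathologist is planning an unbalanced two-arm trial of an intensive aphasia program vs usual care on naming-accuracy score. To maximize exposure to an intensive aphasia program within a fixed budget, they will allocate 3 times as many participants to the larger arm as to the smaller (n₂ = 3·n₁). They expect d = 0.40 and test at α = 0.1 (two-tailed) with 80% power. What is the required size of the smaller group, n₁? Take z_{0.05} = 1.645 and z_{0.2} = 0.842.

n₁ = 52

With allocation ratio k = n₂/n₁ = 3, Var(x̄₁−x̄₂) = σ²(1/n₁ + 1/(k·n₁)) = σ²·(k+1)/(k·n₁).
So n₁ = (1 + 1/k)·((z_{α/2} + z_β)/d)² = 1.333 × (2.487/0.40)².
n₁ = 1.333 × 38.66 = 51.5.
Round up: n₁ = 52, giving n₂ = 3 × 52 = 156.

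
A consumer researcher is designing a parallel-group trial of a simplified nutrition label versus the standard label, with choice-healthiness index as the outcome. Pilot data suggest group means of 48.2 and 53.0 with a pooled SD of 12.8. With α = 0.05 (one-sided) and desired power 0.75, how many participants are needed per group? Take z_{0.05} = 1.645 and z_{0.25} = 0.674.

Cohen's d = |M₁ − M₂| / SD_pooled = |48.2 − 53.0| / 12.8 = 4.8 / 12.8 = 0.375.
For two independent groups with equal n: n = 2·((z_{α} + z_β) / d)².
z_{α} + z_β = 1.645 + 0.674 = 2.319.
n = 2 × (2.319 / 0.375)² = 2 × 6.184² = 2 × 38.24 = 76.5.
Round up to the next whole participant.

n = 77 per group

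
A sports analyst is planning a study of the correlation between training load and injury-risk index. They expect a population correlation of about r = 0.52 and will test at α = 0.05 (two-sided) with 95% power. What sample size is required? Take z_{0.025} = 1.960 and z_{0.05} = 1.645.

Fisher's z: C = ½·ln((1+r)/(1−r)) = ½·ln(3.1667) = 0.5763.
n = ((z_{α/2} + z_β)/C)² + 3.
(1.960 + 1.645) / 0.5763 = 3.605 / 0.5763 = 6.255.
n = 6.255² + 3 = 39.13 + 3 = 42.1.
Round up.

n = 43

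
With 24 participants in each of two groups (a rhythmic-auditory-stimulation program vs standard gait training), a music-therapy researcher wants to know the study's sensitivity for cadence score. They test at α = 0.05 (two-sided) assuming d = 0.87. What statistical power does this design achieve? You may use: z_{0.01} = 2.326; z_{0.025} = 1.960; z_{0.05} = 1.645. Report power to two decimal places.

For two equal groups, power = Φ(d·√(n/2) − z_{α/2}).
d·√(n/2) = 0.87 × √(24/2) = 0.87 × 3.464 = 3.014.
z_β = 3.014 − 1.960 = 1.054.
Power = Φ(1.054) = 0.854.

power ≈ 0.85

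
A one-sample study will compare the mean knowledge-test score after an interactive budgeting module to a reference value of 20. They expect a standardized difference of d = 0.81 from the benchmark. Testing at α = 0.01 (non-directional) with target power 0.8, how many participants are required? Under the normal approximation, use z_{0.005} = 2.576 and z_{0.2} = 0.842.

n = 18

For a one-sample test: n = ((z_{α/2} + z_β) / d)².
z_{α/2} + z_β = 2.576 + 0.842 = 3.418.
n = (3.418 / 0.81)² = 4.220² = 17.81.
Round up.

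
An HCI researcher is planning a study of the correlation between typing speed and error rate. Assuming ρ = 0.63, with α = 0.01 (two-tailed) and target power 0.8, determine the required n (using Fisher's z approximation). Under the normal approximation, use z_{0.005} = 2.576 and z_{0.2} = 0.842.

n = 25

Fisher's z: C = ½·ln((1+r)/(1−r)) = ½·ln(4.4054) = 0.7414.
n = ((z_{α/2} + z_β)/C)² + 3.
(2.576 + 0.842) / 0.7414 = 3.418 / 0.7414 = 4.610.
n = 4.610² + 3 = 21.25 + 3 = 24.3.
Round up.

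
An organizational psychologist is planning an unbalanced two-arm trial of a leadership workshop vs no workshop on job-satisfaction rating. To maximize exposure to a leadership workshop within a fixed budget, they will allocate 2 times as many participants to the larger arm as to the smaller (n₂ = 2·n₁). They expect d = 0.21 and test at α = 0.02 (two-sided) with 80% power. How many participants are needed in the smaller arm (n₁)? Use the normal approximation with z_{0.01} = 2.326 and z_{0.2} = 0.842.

n₁ = 342

With allocation ratio k = n₂/n₁ = 2, Var(x̄₁−x̄₂) = σ²(1/n₁ + 1/(k·n₁)) = σ²·(k+1)/(k·n₁).
So n₁ = (1 + 1/k)·((z_{α/2} + z_β)/d)² = 1.500 × (3.168/0.21)².
n₁ = 1.500 × 227.58 = 341.4.
Round up: n₁ = 342, giving n₂ = 2 × 342 = 684.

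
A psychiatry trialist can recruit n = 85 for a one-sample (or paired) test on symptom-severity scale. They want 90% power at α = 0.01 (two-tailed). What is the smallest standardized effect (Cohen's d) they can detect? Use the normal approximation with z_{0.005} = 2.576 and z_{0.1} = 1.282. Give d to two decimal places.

For a single sample (or paired design) of n = 85: d_min = (z_{α/2} + z_β)/√n.
z-sum = 2.576 + 1.282 = 3.858.
d_min = 3.858 / √85 = 3.858 / 9.220 = 0.418.

d_min ≈ 0.42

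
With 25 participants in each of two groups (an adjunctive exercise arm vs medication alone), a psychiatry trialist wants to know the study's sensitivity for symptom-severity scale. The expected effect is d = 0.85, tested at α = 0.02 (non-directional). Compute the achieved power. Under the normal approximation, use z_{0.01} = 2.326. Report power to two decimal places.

For two equal groups, power = Φ(d·√(n/2) − z_{α/2}).
d·√(n/2) = 0.85 × √(25/2) = 0.85 × 3.536 = 3.005.
z_β = 3.005 − 2.326 = 0.679.
Power = Φ(0.679) = 0.751.

power ≈ 0.75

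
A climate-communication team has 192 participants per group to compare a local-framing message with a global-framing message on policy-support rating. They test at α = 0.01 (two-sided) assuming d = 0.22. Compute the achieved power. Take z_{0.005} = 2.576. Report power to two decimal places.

For two equal groups, power = Φ(d·√(n/2) − z_{α/2}).
d·√(n/2) = 0.22 × √(192/2) = 0.22 × 9.798 = 2.156.
z_β = 2.156 − 2.576 = -0.420.
Power = Φ(-0.420) = 0.337.

power ≈ 0.34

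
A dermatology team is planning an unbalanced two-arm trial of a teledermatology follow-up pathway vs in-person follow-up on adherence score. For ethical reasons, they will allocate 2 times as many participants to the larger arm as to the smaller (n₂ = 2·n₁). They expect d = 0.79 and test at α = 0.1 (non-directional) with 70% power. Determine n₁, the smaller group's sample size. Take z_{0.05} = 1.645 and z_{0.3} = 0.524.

n₁ = 12

With allocation ratio k = n₂/n₁ = 2, Var(x̄₁−x̄₂) = σ²(1/n₁ + 1/(k·n₁)) = σ²·(k+1)/(k·n₁).
So n₁ = (1 + 1/k)·((z_{α/2} + z_β)/d)² = 1.500 × (2.169/0.79)².
n₁ = 1.500 × 7.54 = 11.3.
Round up: n₁ = 12, giving n₂ = 2 × 12 = 24.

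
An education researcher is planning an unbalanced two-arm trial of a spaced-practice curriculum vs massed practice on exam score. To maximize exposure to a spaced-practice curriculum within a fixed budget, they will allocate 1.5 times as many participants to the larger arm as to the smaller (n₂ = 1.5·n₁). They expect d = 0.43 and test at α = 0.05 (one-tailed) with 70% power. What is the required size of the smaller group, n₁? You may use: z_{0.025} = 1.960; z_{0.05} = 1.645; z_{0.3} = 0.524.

With allocation ratio k = n₂/n₁ = 1.5, Var(x̄₁−x̄₂) = σ²(1/n₁ + 1/(k·n₁)) = σ²·(k+1)/(k·n₁).
So n₁ = (1 + 1/k)·((z_{α} + z_β)/d)² = 1.667 × (2.169/0.43)².
n₁ = 1.667 × 25.44 = 42.4.
Round up: n₁ = 43, giving n₂ = ⌈1.5 × 43⌉ = ⌈64.5⌉ = 65.

n₁ = 43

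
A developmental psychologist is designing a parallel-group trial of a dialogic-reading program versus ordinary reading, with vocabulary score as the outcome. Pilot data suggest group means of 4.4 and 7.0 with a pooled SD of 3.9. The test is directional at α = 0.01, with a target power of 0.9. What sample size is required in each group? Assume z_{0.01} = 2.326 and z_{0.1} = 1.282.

n = 59 per group

Cohen's d = |M₁ − M₂| / SD_pooled = |4.4 − 7.0| / 3.9 = 2.6 / 3.9 = 0.667.
For two independent groups with equal n: n = 2·((z_{α} + z_β) / d)².
z_{α} + z_β = 2.326 + 1.282 = 3.608.
n = 2 × (3.608 / 0.667)² = 2 × 5.409² = 2 × 29.26 = 58.5.
Round up to the next whole participant.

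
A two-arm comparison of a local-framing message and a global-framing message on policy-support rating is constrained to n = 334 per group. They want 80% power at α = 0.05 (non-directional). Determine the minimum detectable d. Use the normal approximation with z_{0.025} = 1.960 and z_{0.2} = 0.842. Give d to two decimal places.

d_min ≈ 0.22

For two independent groups of n = 334 each: d_min = (z_{α/2} + z_β)·√(2/n).
z-sum = 1.960 + 0.842 = 2.802.
d_min = 2.802 × √(2/334) = 2.802 × 0.0774 = 0.217.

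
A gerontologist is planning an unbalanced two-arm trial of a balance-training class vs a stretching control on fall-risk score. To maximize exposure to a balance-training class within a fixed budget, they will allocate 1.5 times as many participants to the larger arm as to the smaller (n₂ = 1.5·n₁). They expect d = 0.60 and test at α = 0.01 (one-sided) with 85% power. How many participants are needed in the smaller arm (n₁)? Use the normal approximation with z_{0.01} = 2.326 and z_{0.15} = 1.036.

With allocation ratio k = n₂/n₁ = 1.5, Var(x̄₁−x̄₂) = σ²(1/n₁ + 1/(k·n₁)) = σ²·(k+1)/(k·n₁).
So n₁ = (1 + 1/k)·((z_{α} + z_β)/d)² = 1.667 × (3.362/0.60)².
n₁ = 1.667 × 31.40 = 52.3.
Round up: n₁ = 53, giving n₂ = ⌈1.5 × 53⌉ = ⌈79.5⌉ = 80.

n₁ = 53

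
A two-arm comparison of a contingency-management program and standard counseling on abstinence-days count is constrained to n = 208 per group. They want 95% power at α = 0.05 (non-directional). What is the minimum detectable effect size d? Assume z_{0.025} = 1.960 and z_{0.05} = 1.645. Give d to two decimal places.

For two independent groups of n = 208 each: d_min = (z_{α/2} + z_β)·√(2/n).
z-sum = 1.960 + 1.645 = 3.605.
d_min = 3.605 × √(2/208) = 3.605 × 0.0981 = 0.353.

d_min ≈ 0.35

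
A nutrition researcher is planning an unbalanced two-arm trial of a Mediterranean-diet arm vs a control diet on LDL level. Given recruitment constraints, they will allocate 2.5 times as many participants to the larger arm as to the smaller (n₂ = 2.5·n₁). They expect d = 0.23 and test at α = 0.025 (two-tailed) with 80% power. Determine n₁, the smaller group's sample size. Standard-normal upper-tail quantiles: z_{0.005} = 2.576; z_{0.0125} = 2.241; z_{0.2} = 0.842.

With allocation ratio k = n₂/n₁ = 2.5, Var(x̄₁−x̄₂) = σ²(1/n₁ + 1/(k·n₁)) = σ²·(k+1)/(k·n₁).
So n₁ = (1 + 1/k)·((z_{α/2} + z_β)/d)² = 1.400 × (3.083/0.23)².
n₁ = 1.400 × 179.68 = 251.5.
Round up: n₁ = 252, giving n₂ = 2.5 × 252 = 630.

n₁ = 252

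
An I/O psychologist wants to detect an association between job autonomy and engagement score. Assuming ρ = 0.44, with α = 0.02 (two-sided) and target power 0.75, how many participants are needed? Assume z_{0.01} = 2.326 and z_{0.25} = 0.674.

n = 44

Fisher's z: C = ½·ln((1+r)/(1−r)) = ½·ln(2.5714) = 0.4722.
n = ((z_{α/2} + z_β)/C)² + 3.
(2.326 + 0.674) / 0.4722 = 3.000 / 0.4722 = 6.353.
n = 6.353² + 3 = 40.36 + 3 = 43.4.
Round up.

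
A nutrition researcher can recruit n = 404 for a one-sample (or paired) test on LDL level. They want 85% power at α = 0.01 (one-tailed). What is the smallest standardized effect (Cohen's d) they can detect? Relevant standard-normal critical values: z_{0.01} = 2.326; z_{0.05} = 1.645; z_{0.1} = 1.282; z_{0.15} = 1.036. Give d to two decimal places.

For a single sample (or paired design) of n = 404: d_min = (z_{α} + z_β)/√n.
z-sum = 2.326 + 1.036 = 3.362.
d_min = 3.362 / √404 = 3.362 / 20.100 = 0.167.

d_min ≈ 0.17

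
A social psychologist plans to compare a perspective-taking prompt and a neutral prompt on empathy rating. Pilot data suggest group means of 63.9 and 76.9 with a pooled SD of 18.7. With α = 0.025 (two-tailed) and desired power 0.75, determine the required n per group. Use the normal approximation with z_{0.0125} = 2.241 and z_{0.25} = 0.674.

Cohen's d = |M₁ − M₂| / SD_pooled = |63.9 − 76.9| / 18.7 = 13.0 / 18.7 = 0.695.
For two independent groups with equal n: n = 2·((z_{α/2} + z_β) / d)².
z_{α/2} + z_β = 2.241 + 0.674 = 2.915.
n = 2 × (2.915 / 0.695)² = 2 × 4.194² = 2 × 17.59 = 35.2.
Round up to the next whole participant.

n = 36 per group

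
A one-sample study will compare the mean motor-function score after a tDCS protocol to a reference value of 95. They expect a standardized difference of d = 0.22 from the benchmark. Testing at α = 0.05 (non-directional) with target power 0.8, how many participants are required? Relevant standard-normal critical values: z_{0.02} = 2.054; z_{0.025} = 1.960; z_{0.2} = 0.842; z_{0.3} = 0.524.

For a one-sample test: n = ((z_{α/2} + z_β) / d)².
z_{α/2} + z_β = 1.960 + 0.842 = 2.802.
n = (2.802 / 0.22)² = 12.736² = 162.21.
Round up.

n = 163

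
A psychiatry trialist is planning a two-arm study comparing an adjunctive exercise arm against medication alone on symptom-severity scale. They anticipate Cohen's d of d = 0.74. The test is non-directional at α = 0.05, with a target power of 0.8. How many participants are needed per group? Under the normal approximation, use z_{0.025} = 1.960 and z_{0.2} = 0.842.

n = 29 per group

For two independent groups with equal n: n = 2·((z_{α/2} + z_β) / d)².
z_{α/2} + z_β = 1.960 + 0.842 = 2.802.
n = 2 × (2.802 / 0.74)² = 2 × 3.786² = 2 × 14.34 = 28.7.
Round up to the next whole participant.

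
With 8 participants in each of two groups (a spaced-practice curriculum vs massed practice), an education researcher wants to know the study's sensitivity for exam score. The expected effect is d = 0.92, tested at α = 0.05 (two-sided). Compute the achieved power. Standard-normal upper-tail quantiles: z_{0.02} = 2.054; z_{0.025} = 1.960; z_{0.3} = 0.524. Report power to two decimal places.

For two equal groups, power = Φ(d·√(n/2) − z_{α/2}).
d·√(n/2) = 0.92 × √(8/2) = 0.92 × 2.000 = 1.840.
z_β = 1.840 − 1.960 = -0.120.
Power = Φ(-0.120) = 0.452.

power ≈ 0.45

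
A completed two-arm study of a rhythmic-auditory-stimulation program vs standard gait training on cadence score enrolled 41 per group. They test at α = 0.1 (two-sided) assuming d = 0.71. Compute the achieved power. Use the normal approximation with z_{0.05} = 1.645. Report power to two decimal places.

For two equal groups, power = Φ(d·√(n/2) − z_{α/2}).
d·√(n/2) = 0.71 × √(41/2) = 0.71 × 4.528 = 3.215.
z_β = 3.215 − 1.645 = 1.570.
Power = Φ(1.570) = 0.942.

power ≈ 0.94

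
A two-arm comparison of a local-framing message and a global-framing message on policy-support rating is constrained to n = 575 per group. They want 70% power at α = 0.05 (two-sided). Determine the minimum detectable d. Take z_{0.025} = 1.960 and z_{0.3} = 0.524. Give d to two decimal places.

For two independent groups of n = 575 each: d_min = (z_{α/2} + z_β)·√(2/n).
z-sum = 1.960 + 0.524 = 2.484.
d_min = 2.484 × √(2/575) = 2.484 × 0.0590 = 0.146.

d_min ≈ 0.15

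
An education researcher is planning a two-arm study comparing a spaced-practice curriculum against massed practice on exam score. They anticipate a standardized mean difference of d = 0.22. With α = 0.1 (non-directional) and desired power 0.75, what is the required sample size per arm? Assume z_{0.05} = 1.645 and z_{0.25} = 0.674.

For two independent groups with equal n: n = 2·((z_{α/2} + z_β) / d)².
z_{α/2} + z_β = 1.645 + 0.674 = 2.319.
n = 2 × (2.319 / 0.22)² = 2 × 10.541² = 2 × 111.11 = 222.2.
Round up to the next whole participant.

n = 223 per group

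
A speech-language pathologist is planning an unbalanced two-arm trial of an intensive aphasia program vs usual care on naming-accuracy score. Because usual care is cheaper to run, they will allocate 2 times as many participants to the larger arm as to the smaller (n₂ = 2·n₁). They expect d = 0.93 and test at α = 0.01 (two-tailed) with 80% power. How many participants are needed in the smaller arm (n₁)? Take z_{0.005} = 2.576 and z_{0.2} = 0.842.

With allocation ratio k = n₂/n₁ = 2, Var(x̄₁−x̄₂) = σ²(1/n₁ + 1/(k·n₁)) = σ²·(k+1)/(k·n₁).
So n₁ = (1 + 1/k)·((z_{α/2} + z_β)/d)² = 1.500 × (3.418/0.93)².
n₁ = 1.500 × 13.51 = 20.3.
Round up: n₁ = 21, giving n₂ = 2 × 21 = 42.

n₁ = 21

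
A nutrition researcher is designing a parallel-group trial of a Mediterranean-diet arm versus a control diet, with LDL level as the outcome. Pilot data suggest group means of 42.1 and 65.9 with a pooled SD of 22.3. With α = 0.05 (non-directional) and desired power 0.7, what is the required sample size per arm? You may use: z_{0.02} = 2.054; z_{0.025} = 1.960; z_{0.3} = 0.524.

Cohen's d = |M₁ − M₂| / SD_pooled = |42.1 − 65.9| / 22.3 = 23.8 / 22.3 = 1.067.
For two independent groups with equal n: n = 2·((z_{α/2} + z_β) / d)².
z_{α/2} + z_β = 1.960 + 0.524 = 2.484.
n = 2 × (2.484 / 1.067)² = 2 × 2.328² = 2 × 5.42 = 10.8.
Round up to the next whole participant.

n = 11 per group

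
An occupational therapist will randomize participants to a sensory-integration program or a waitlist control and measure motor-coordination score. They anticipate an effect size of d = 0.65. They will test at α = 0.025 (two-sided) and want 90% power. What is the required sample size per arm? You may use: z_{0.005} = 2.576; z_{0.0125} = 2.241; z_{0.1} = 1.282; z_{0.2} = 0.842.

n = 59 per group

For two independent groups with equal n: n = 2·((z_{α/2} + z_β) / d)².
z_{α/2} + z_β = 2.241 + 1.282 = 3.523.
n = 2 × (3.523 / 0.65)² = 2 × 5.420² = 2 × 29.38 = 58.8.
Round up to the next whole participant.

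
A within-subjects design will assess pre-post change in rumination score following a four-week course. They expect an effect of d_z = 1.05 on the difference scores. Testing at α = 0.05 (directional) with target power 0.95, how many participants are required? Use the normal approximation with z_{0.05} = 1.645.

n = 10 pairs

For a paired (one-sample on differences) test: n = ((z_{α} + z_β) / d)².
z_{α} + z_β = 1.645 + 1.645 = 3.290.
n = (3.290 / 1.05)² = 3.133² = 9.82.
Round up.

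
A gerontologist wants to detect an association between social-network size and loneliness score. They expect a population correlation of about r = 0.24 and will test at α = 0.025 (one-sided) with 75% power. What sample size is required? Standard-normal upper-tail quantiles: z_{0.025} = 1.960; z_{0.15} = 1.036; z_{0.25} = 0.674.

n = 119

Fisher's z: C = ½·ln((1+r)/(1−r)) = ½·ln(1.6316) = 0.2448.
n = ((z_{α} + z_β)/C)² + 3.
(1.960 + 0.674) / 0.2448 = 2.634 / 0.2448 = 10.760.
n = 10.760² + 3 = 115.77 + 3 = 118.8.
Round up.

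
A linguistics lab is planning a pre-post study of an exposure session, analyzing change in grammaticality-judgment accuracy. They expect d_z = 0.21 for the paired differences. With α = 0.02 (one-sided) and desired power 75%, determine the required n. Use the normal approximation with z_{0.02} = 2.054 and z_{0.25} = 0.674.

n = 169 pairs

For a paired (one-sample on differences) test: n = ((z_{α} + z_β) / d)².
z_{α} + z_β = 2.054 + 0.674 = 2.728.
n = (2.728 / 0.21)² = 12.990² = 168.75.
Round up.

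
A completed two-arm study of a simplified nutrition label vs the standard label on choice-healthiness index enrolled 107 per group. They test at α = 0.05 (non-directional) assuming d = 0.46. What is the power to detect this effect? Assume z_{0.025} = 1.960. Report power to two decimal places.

For two equal groups, power = Φ(d·√(n/2) − z_{α/2}).
d·√(n/2) = 0.46 × √(107/2) = 0.46 × 7.314 = 3.365.
z_β = 3.365 − 1.960 = 1.405.
Power = Φ(1.405) = 0.920.

power ≈ 0.92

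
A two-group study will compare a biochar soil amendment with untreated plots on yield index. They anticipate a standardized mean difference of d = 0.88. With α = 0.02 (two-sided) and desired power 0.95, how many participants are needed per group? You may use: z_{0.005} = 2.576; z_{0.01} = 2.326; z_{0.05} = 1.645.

n = 41 per group

For two independent groups with equal n: n = 2·((z_{α/2} + z_β) / d)².
z_{α/2} + z_β = 2.326 + 1.645 = 3.971.
n = 2 × (3.971 / 0.88)² = 2 × 4.513² = 2 × 20.36 = 40.7.
Round up to the next whole participant.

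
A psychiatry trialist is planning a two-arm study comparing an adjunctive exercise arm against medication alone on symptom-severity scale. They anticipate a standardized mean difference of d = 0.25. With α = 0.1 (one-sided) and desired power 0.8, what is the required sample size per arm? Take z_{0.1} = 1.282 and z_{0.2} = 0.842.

For two independent groups with equal n: n = 2·((z_{α} + z_β) / d)².
z_{α} + z_β = 1.282 + 0.842 = 2.124.
n = 2 × (2.124 / 0.25)² = 2 × 8.496² = 2 × 72.18 = 144.4.
Round up to the next whole participant.

n = 145 per group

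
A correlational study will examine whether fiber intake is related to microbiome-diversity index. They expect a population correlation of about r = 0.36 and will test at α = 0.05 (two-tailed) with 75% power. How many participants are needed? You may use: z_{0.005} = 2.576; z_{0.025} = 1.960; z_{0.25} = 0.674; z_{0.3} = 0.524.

Fisher's z: C = ½·ln((1+r)/(1−r)) = ½·ln(2.1250) = 0.3769.
n = ((z_{α/2} + z_β)/C)² + 3.
(1.960 + 0.674) / 0.3769 = 2.634 / 0.3769 = 6.989.
n = 6.989² + 3 = 48.84 + 3 = 51.8.
Round up.

n = 52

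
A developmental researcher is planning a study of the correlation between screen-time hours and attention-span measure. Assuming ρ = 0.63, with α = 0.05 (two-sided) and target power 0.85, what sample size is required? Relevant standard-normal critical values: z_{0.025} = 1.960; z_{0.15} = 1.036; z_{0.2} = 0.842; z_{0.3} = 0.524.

Fisher's z: C = ½·ln((1+r)/(1−r)) = ½·ln(4.4054) = 0.7414.
n = ((z_{α/2} + z_β)/C)² + 3.
(1.960 + 1.036) / 0.7414 = 2.996 / 0.7414 = 4.041.
n = 4.041² + 3 = 16.33 + 3 = 19.3.
Round up.

n = 20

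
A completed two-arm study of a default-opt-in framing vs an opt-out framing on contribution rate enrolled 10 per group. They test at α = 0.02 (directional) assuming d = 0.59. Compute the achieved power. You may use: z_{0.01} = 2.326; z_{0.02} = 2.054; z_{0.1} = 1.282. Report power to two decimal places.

For two equal groups, power = Φ(d·√(n/2) − z_{α}).
d·√(n/2) = 0.59 × √(10/2) = 0.59 × 2.236 = 1.319.
z_β = 1.319 − 2.054 = -0.735.
Power = Φ(-0.735) = 0.231.

power ≈ 0.23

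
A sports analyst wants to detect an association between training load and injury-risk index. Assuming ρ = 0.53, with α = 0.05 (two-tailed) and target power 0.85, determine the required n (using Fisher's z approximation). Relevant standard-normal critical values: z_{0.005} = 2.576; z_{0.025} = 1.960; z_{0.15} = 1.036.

n = 29

Fisher's z: C = ½·ln((1+r)/(1−r)) = ½·ln(3.2553) = 0.5901.
n = ((z_{α/2} + z_β)/C)² + 3.
(1.960 + 1.036) / 0.5901 = 2.996 / 0.5901 = 5.077.
n = 5.077² + 3 = 25.78 + 3 = 28.8.
Round up.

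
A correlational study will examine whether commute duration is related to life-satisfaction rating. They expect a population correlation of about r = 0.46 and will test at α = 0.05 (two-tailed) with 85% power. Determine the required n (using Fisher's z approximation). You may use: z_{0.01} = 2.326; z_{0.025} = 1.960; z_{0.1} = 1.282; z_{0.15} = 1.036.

Fisher's z: C = ½·ln((1+r)/(1−r)) = ½·ln(2.7037) = 0.4973.
n = ((z_{α/2} + z_β)/C)² + 3.
(1.960 + 1.036) / 0.4973 = 2.996 / 0.4973 = 6.025.
n = 6.025² + 3 = 36.29 + 3 = 39.3.
Round up.

n = 40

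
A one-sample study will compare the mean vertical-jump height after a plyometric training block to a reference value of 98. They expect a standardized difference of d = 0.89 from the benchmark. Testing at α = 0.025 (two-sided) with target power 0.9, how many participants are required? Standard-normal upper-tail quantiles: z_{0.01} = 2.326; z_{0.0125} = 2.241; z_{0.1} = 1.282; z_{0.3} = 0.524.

n = 16

For a one-sample test: n = ((z_{α/2} + z_β) / d)².
z_{α/2} + z_β = 2.241 + 1.282 = 3.523.
n = (3.523 / 0.89)² = 3.958² = 15.67.
Round up.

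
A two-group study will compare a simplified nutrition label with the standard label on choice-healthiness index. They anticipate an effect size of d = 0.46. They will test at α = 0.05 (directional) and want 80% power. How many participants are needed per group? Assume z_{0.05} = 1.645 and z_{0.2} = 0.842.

n = 59 per group

For two independent groups with equal n: n = 2·((z_{α} + z_β) / d)².
z_{α} + z_β = 1.645 + 0.842 = 2.487.
n = 2 × (2.487 / 0.46)² = 2 × 5.407² = 2 × 29.23 = 58.5.
Round up to the next whole participant.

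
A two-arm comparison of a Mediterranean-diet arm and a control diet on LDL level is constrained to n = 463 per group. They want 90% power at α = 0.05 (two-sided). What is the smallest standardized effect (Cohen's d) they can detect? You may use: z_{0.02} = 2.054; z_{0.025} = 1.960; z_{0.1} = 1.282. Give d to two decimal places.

For two independent groups of n = 463 each: d_min = (z_{α/2} + z_β)·√(2/n).
z-sum = 1.960 + 1.282 = 3.242.
d_min = 3.242 × √(2/463) = 3.242 × 0.0657 = 0.213.

d_min ≈ 0.21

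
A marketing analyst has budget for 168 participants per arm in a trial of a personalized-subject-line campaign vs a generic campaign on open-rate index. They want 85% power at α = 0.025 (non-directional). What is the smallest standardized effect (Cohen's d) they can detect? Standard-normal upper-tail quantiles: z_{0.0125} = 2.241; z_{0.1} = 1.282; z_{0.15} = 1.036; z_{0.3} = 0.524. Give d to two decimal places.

d_min ≈ 0.36

For two independent groups of n = 168 each: d_min = (z_{α/2} + z_β)·√(2/n).
z-sum = 2.241 + 1.036 = 3.277.
d_min = 3.277 × √(2/168) = 3.277 × 0.1091 = 0.358.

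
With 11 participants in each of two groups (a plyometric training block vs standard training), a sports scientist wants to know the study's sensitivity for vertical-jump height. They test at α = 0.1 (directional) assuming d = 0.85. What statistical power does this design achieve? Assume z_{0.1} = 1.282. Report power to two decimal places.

power ≈ 0.76

For two equal groups, power = Φ(d·√(n/2) − z_{α}).
d·√(n/2) = 0.85 × √(11/2) = 0.85 × 2.345 = 1.993.
z_β = 1.993 − 1.282 = 0.711.
Power = Φ(0.711) = 0.762.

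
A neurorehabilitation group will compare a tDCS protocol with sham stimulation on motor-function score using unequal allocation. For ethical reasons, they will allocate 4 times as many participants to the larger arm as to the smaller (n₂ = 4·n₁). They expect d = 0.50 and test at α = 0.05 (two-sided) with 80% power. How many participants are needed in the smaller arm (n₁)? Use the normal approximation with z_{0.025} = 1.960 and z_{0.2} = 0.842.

n₁ = 40

With allocation ratio k = n₂/n₁ = 4, Var(x̄₁−x̄₂) = σ²(1/n₁ + 1/(k·n₁)) = σ²·(k+1)/(k·n₁).
So n₁ = (1 + 1/k)·((z_{α/2} + z_β)/d)² = 1.250 × (2.802/0.50)².
n₁ = 1.250 × 31.40 = 39.3.
Round up: n₁ = 40, giving n₂ = 4 × 40 = 160.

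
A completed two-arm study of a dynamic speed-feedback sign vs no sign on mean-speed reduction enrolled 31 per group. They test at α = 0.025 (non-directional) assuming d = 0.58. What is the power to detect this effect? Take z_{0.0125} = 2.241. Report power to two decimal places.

power ≈ 0.52

For two equal groups, power = Φ(d·√(n/2) − z_{α/2}).
d·√(n/2) = 0.58 × √(31/2) = 0.58 × 3.937 = 2.283.
z_β = 2.283 − 2.241 = 0.042.
Power = Φ(0.042) = 0.517.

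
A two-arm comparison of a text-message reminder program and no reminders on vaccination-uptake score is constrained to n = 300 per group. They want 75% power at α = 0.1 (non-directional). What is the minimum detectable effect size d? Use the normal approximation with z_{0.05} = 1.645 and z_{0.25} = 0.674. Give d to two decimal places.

d_min ≈ 0.19

For two independent groups of n = 300 each: d_min = (z_{α/2} + z_β)·√(2/n).
z-sum = 1.645 + 0.674 = 2.319.
d_min = 2.319 × √(2/300) = 2.319 × 0.0816 = 0.189.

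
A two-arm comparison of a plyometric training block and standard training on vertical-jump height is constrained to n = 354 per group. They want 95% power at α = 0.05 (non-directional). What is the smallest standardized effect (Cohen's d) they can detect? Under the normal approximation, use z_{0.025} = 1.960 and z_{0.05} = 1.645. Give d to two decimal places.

d_min ≈ 0.27

For two independent groups of n = 354 each: d_min = (z_{α/2} + z_β)·√(2/n).
z-sum = 1.960 + 1.645 = 3.605.
d_min = 3.605 × √(2/354) = 3.605 × 0.0752 = 0.271.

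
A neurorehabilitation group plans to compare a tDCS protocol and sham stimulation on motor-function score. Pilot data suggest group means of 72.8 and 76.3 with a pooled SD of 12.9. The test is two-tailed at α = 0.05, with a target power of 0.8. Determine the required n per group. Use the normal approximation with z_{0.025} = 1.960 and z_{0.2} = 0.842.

Cohen's d = |M₁ − M₂| / SD_pooled = |72.8 − 76.3| / 12.9 = 3.5 / 12.9 = 0.271.
For two independent groups with equal n: n = 2·((z_{α/2} + z_β) / d)².
z_{α/2} + z_β = 1.960 + 0.842 = 2.802.
n = 2 × (2.802 / 0.271)² = 2 × 10.339² = 2 × 106.90 = 213.8.
Round up to the next whole participant.

n = 214 per group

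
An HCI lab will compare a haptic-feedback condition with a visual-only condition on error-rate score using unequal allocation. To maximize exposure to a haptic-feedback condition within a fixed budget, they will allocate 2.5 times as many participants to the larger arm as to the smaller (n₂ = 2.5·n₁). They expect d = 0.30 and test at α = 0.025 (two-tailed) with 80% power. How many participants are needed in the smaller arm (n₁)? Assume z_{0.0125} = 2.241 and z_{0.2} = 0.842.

With allocation ratio k = n₂/n₁ = 2.5, Var(x̄₁−x̄₂) = σ²(1/n₁ + 1/(k·n₁)) = σ²·(k+1)/(k·n₁).
So n₁ = (1 + 1/k)·((z_{α/2} + z_β)/d)² = 1.400 × (3.083/0.30)².
n₁ = 1.400 × 105.61 = 147.9.
Round up: n₁ = 148, giving n₂ = 2.5 × 148 = 370.

n₁ = 148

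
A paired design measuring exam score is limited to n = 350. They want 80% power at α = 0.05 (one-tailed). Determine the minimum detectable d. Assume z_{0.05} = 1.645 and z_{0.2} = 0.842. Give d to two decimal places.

d_min ≈ 0.13

For a single sample (or paired design) of n = 350: d_min = (z_{α} + z_β)/√n.
z-sum = 1.645 + 0.842 = 2.487.
d_min = 2.487 / √350 = 2.487 / 18.708 = 0.133.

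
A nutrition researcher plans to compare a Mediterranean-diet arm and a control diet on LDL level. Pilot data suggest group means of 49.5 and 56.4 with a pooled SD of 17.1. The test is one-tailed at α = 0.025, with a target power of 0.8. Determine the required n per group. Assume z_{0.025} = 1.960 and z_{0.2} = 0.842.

n = 97 per group

Cohen's d = |M₁ − M₂| / SD_pooled = |49.5 − 56.4| / 17.1 = 6.9 / 17.1 = 0.404.
For two independent groups with equal n: n = 2·((z_{α} + z_β) / d)².
z_{α} + z_β = 1.960 + 0.842 = 2.802.
n = 2 × (2.802 / 0.404)² = 2 × 6.936² = 2 × 48.10 = 96.2.
Round up to the next whole participant.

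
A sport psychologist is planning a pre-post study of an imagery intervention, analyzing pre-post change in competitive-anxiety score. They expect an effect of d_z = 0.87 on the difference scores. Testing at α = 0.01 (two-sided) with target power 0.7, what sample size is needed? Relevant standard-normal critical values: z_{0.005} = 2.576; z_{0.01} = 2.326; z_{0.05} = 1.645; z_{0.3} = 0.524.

For a paired (one-sample on differences) test: n = ((z_{α/2} + z_β) / d)².
z_{α/2} + z_β = 2.576 + 0.524 = 3.100.
n = (3.100 / 0.87)² = 3.563² = 12.70.
Round up.

n = 13 pairs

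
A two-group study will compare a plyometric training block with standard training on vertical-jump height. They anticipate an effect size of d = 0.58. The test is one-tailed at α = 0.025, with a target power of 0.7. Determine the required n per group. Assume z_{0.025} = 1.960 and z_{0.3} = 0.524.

n = 37 per group

For two independent groups with equal n: n = 2·((z_{α} + z_β) / d)².
z_{α} + z_β = 1.960 + 0.524 = 2.484.
n = 2 × (2.484 / 0.58)² = 2 × 4.283² = 2 × 18.34 = 36.7.
Round up to the next whole participant.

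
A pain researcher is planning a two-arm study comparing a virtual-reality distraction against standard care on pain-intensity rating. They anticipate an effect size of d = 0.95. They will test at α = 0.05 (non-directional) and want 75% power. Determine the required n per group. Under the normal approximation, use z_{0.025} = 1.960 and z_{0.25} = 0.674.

For two independent groups with equal n: n = 2·((z_{α/2} + z_β) / d)².
z_{α/2} + z_β = 1.960 + 0.674 = 2.634.
n = 2 × (2.634 / 0.95)² = 2 × 2.773² = 2 × 7.69 = 15.4.
Round up to the next whole participant.

n = 16 per group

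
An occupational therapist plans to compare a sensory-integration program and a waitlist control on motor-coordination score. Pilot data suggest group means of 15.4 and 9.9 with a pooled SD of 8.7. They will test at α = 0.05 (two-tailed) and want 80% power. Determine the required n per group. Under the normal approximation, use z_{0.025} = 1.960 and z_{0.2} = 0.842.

n = 40 per group

Cohen's d = |M₁ − M₂| / SD_pooled = |15.4 − 9.9| / 8.7 = 5.5 / 8.7 = 0.632.
For two independent groups with equal n: n = 2·((z_{α/2} + z_β) / d)².
z_{α/2} + z_β = 1.960 + 0.842 = 2.802.
n = 2 × (2.802 / 0.632)² = 2 × 4.434² = 2 × 19.66 = 39.3.
Round up to the next whole participant.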